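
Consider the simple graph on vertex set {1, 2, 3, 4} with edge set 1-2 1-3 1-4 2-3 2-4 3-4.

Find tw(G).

A width-3 tree decomposition is:
Bags: B1 = {1, 2, 3, 4}
Tree: (single bag)
With just one bag of size 4, the width is 4 − 1 = 3, so tw(G) ≤ 3. For the lower bound, the 4 vertices {1, 2, 3, 4} are pairwise adjacent, and any tree decomposition puts a clique entirely inside one bag — forcing width ≥ 3. Combining the bounds, tw(G) = 3.

3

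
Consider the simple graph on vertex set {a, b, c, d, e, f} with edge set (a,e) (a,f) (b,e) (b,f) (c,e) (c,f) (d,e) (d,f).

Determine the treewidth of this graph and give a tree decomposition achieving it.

Treewidth 2.
Bags: B1 = {d, e, f}  B2 = {a, e, f}  B3 = {c, e, f}  B4 = {b, e, f}
Tree: B1–B2, B2–B3, B3–B4

The largest bag has 3 vertices, giving width 2; this decomposition certifies tw(G) ≤ 2. For the lower bound, G contains the cycle e–d–f–a–e, so G is not a forest; only forests have treewidth ≤ 1, hence tw(G) ≥ 2. Therefore the treewidth is 2.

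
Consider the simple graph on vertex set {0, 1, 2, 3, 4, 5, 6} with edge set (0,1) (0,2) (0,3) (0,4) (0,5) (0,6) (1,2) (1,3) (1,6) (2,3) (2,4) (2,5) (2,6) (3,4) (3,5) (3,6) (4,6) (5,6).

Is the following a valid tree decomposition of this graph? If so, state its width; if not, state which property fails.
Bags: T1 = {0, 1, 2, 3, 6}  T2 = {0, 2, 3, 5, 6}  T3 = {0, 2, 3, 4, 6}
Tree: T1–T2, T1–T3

Every vertex of G appears in some bag (union = {0, 1, 2, 3, 4, 5, 6}); every edge is covered by a bag; and for each vertex v the set of bags containing v is connected in the bag tree. The decomposition is therefore valid. The largest bag has 5 vertices, so the width is 4.

Yes; width 4.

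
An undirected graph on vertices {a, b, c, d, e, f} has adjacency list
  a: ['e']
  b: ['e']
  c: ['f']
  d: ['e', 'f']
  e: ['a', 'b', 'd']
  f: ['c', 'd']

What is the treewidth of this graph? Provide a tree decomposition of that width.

The largest bag has 2 vertices, giving width 1; this decomposition certifies tw(G) ≤ 1. G has an edge, so its treewidth is at least 1. The upper and lower bounds meet at 1, so that is the treewidth.

Treewidth 1.
One such decomposition:
Bags: B1 = {d, f}  B2 = {d, e}  B3 = {c, f}  B4 = {b, e}  B5 = {a, e}
Tree: B1–B2, B1–B3, B2–B4, B2–B5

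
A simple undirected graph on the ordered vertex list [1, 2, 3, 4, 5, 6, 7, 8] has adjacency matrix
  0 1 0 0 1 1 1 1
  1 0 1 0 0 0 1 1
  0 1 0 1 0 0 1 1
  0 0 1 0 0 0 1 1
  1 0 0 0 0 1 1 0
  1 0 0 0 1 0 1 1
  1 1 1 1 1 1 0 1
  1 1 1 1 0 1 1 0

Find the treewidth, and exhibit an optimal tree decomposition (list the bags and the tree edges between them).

Every bag has size at most 4, so the width is 4 − 1 = 3 and tw(G) ≤ 3. For the lower bound, the 4 vertices {1, 2, 7, 8} are pairwise adjacent, and any tree decomposition puts a clique entirely inside one bag — forcing width ≥ 3. Therefore the treewidth is 3.

Treewidth 3.
One such decomposition:
Bags: B1 = {1, 2, 7, 8}  B2 = {1, 6, 7, 8}  B3 = {1, 5, 6, 7}  B4 = {2, 3, 7, 8}  B5 = {3, 4, 7, 8}
Tree: B1–B2, B2–B3, B1–B4, B4–B5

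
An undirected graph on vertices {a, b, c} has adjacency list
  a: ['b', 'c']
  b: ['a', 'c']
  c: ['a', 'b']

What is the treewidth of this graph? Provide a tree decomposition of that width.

A single bag containing all 3 vertices is trivially a valid decomposition of width 2. Conversely, {a, b, c} is a clique of size 3, and the vertices of any clique must share a bag in every tree decomposition; so some bag has ≥ 3 vertices and tw(G) ≥ 2. Therefore the treewidth is 2.

Treewidth 2.
One optimal decomposition is:
Bags: B1 = {a, b, c}
Tree: (single bag)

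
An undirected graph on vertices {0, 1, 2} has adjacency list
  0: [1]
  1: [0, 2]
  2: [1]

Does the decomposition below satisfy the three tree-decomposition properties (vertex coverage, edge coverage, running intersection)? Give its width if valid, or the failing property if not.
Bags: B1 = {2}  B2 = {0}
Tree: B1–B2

A tree decomposition must satisfy three properties: every vertex lies in some bag; for every edge, both endpoints lie together in some bag; and for every vertex, the bags containing it form a connected subtree. Here vertex 1 appears in no bag, so the decomposition is invalid.

No — vertex 1 appears in no bag.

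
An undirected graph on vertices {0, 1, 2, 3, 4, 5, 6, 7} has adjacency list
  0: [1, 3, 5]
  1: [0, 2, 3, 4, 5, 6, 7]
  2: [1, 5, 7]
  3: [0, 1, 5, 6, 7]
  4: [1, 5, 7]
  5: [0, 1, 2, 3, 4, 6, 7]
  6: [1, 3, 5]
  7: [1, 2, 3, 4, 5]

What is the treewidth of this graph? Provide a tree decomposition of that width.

Treewidth 3.
One such decomposition:
Bags: B1 = {1, 3, 5, 7}  B2 = {1, 2, 5, 7}  B3 = {1, 3, 5, 6}  B4 = {0, 1, 3, 5}  B5 = {1, 4, 5, 7}
Tree: B1–B2, B1–B3, B3–B4, B2–B5

The largest bag has 4 vertices, giving width 3; this decomposition certifies tw(G) ≤ 3. For the lower bound, the 4 vertices {1, 2, 5, 7} are pairwise adjacent, and any tree decomposition puts a clique entirely inside one bag — forcing width ≥ 3. Combining the bounds, tw(G) = 3.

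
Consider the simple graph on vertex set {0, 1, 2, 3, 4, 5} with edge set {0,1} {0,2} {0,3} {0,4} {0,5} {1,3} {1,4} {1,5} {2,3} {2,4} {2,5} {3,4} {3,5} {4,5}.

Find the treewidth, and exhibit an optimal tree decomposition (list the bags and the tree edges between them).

Treewidth 4.
One such decomposition:
Bags: B1 = {0, 1, 3, 4, 5}  B2 = {0, 2, 3, 4, 5}
Tree: B1–B2

Each bag holds 5 vertices, so the decomposition has width 4, which upper-bounds the treewidth. On the other hand G contains the 5-clique {0, 1, 3, 4, 5}. A clique must lie in a single bag of any decomposition, so no decomposition can have width below 4. Therefore the treewidth is 4.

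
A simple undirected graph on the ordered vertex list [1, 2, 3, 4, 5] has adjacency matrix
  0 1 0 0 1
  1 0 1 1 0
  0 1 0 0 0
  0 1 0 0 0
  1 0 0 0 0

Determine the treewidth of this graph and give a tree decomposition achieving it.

Treewidth 1.
One such decomposition:
Bags: B1 = {1, 2}  B2 = {1, 5}  B3 = {2, 4}  B4 = {2, 3}
Tree: B1–B2, B1–B3, B3–B4

Every bag has size at most 2, so the width is 2 − 1 = 1 and tw(G) ≤ 1. G has an edge, so its treewidth is at least 1. Combining the bounds, tw(G) = 1.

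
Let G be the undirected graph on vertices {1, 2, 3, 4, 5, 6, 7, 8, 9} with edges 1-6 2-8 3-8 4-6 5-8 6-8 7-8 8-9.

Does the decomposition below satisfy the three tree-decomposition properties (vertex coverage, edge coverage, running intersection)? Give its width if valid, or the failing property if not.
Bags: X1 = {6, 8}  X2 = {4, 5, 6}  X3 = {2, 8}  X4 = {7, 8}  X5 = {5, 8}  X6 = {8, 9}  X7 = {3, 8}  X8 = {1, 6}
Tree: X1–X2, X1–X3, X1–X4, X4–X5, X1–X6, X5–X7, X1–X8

No — bags containing vertex 5 are not connected in the tree.

A tree decomposition must satisfy three properties: every vertex lies in some bag; for every edge, both endpoints lie together in some bag; and for every vertex, the bags containing it form a connected subtree. Here bags containing vertex 5 are not connected in the tree, so the decomposition is invalid.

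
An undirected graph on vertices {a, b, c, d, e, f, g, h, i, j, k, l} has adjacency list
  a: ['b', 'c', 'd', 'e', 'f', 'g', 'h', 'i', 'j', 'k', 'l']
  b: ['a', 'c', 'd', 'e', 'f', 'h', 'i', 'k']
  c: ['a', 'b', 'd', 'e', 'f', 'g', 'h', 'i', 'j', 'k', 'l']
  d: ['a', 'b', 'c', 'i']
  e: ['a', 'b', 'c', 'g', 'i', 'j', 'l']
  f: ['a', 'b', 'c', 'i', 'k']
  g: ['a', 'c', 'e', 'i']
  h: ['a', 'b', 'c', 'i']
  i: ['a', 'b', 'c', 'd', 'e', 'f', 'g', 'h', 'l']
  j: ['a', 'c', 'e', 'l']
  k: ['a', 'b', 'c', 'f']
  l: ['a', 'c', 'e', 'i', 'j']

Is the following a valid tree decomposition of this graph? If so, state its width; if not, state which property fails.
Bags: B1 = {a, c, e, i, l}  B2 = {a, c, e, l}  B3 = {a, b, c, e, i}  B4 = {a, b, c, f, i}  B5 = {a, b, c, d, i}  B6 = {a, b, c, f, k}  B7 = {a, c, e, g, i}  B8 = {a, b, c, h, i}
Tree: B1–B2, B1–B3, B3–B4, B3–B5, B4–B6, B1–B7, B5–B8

A tree decomposition must satisfy three properties: every vertex lies in some bag; for every edge, both endpoints lie together in some bag; and for every vertex, the bags containing it form a connected subtree. Here vertex j appears in no bag, so the decomposition is invalid.

No — vertex j appears in no bag.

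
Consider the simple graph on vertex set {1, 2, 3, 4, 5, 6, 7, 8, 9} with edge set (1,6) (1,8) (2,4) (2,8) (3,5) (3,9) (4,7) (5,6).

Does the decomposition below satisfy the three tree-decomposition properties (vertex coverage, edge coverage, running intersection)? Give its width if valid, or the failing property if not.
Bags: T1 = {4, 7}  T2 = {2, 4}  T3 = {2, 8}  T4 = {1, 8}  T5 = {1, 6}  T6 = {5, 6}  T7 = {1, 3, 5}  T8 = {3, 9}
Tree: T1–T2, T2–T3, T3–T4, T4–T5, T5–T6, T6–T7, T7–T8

No — bags containing vertex 1 are not connected in the tree.

A tree decomposition must satisfy three properties: every vertex lies in some bag; for every edge, both endpoints lie together in some bag; and for every vertex, the bags containing it form a connected subtree. Here bags containing vertex 1 are not connected in the tree, so the decomposition is invalid.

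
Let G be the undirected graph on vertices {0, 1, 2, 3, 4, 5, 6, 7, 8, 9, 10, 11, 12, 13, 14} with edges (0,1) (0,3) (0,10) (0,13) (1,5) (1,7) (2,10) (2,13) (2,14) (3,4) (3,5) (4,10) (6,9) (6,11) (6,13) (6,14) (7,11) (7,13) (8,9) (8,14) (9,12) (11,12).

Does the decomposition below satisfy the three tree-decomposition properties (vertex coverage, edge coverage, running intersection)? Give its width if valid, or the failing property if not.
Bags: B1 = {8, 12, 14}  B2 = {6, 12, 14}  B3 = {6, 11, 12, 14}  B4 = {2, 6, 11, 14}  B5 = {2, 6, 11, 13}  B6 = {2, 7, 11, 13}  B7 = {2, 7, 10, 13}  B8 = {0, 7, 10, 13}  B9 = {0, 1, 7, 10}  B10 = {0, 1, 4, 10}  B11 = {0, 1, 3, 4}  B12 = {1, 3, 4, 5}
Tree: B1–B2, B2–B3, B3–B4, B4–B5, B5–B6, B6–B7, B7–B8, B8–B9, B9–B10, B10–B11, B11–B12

A tree decomposition must satisfy three properties: every vertex lies in some bag; for every edge, both endpoints lie together in some bag; and for every vertex, the bags containing it form a connected subtree. Here vertex 9 appears in no bag, so the decomposition is invalid.

No — vertex 9 appears in no bag.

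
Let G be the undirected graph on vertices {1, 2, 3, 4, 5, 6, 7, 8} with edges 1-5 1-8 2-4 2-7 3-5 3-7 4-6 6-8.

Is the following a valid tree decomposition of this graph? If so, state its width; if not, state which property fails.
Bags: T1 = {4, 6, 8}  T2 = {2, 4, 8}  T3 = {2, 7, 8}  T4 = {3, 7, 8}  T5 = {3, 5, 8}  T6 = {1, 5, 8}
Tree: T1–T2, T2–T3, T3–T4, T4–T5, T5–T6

Checking the three conditions: (i) the bags cover all of {1, 2, 3, 4, 5, 6, 7, 8}; (ii) for each edge, some bag contains both endpoints; (iii) the bags containing any fixed vertex form a subtree. All hold, so the decomposition is valid with width 3 − 1 = 2.

Yes; width 2.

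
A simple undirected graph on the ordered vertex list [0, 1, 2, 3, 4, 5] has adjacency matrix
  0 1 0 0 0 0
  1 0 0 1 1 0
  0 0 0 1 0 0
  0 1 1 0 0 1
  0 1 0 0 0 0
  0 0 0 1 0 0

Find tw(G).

A width-1 tree decomposition is:
Bags: B1 = {3, 5}  B2 = {2, 3}  B3 = {1, 3}  B4 = {0, 1}  B5 = {1, 4}
Tree: B1–B2, B1–B3, B3–B4, B4–B5
Each bag holds 2 vertices, so the decomposition has width 1, which upper-bounds the treewidth. G has an edge, so its treewidth is at least 1. The upper and lower bounds meet at 1, so that is the treewidth.

1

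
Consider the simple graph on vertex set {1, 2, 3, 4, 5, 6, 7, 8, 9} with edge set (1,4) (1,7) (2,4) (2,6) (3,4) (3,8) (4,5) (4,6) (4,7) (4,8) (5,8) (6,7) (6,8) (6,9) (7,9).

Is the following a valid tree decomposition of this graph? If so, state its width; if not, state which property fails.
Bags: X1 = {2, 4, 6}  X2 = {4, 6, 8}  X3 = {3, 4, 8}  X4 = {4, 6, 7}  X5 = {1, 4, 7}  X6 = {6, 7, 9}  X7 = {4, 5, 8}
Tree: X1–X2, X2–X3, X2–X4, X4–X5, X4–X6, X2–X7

Every vertex of G appears in some bag (union = {1, 2, 3, 4, 5, 6, 7, 8, 9}); every edge is covered by a bag; and for each vertex v the set of bags containing v is connected in the bag tree. The decomposition is therefore valid. The largest bag has 3 vertices, so the width is 2.

Yes; width 2.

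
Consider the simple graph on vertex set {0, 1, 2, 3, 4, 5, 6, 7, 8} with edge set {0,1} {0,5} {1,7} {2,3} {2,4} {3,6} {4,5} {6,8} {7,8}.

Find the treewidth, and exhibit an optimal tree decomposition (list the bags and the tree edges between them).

Treewidth 2.
One optimal decomposition is:
Bags: B1 = {1, 7, 8}  B2 = {1, 6, 8}  B3 = {1, 3, 6}  B4 = {1, 2, 3}  B5 = {1, 2, 4}  B6 = {1, 4, 5}  B7 = {0, 1, 5}
Tree: B1–B2, B2–B3, B3–B4, B4–B5, B5–B6, B6–B7

Every bag has size at most 3, so the width is 3 − 1 = 2 and tw(G) ≤ 2. The edges 1–7–8–6–3–2–4–5–0–1 form a cycle, so G is not a tree and its treewidth is at least 2. Therefore the treewidth is 2.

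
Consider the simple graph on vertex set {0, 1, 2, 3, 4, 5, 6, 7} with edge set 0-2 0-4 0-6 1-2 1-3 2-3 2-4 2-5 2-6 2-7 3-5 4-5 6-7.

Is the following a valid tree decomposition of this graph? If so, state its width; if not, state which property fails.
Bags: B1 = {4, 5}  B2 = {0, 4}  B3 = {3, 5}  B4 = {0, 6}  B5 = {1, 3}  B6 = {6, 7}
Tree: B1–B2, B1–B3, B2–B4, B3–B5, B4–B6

A tree decomposition must satisfy three properties: every vertex lies in some bag; for every edge, both endpoints lie together in some bag; and for every vertex, the bags containing it form a connected subtree. Here vertex 2 appears in no bag, so the decomposition is invalid.

No — vertex 2 appears in no bag.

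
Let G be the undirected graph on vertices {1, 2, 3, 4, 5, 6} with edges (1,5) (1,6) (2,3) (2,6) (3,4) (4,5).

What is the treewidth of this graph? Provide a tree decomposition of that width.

The largest bag has 3 vertices, giving width 2; this decomposition certifies tw(G) ≤ 2. The edges 4–3–2–6–1–5–4 form a cycle, so G is not a tree and its treewidth is at least 2. The upper and lower bounds meet at 2, so that is the treewidth.

Treewidth 2.
One such decomposition:
Bags: B1 = {2, 3, 4}  B2 = {2, 4, 6}  B3 = {1, 4, 6}  B4 = {1, 4, 5}
Tree: B1–B2, B2–B3, B3–B4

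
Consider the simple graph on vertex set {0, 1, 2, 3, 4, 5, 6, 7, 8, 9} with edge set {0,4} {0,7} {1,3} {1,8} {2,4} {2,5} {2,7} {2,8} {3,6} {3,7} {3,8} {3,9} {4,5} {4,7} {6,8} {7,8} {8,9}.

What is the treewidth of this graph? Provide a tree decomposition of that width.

Each bag holds 3 vertices, so the decomposition has width 2, which upper-bounds the treewidth. Conversely, {0, 4, 7} is a clique of size 3, and the vertices of any clique must share a bag in every tree decomposition; so some bag has ≥ 3 vertices and tw(G) ≥ 2. The upper and lower bounds meet at 2, so that is the treewidth.

Treewidth 2.
One optimal decomposition is:
Bags: B1 = {2, 7, 8}  B2 = {3, 7, 8}  B3 = {3, 8, 9}  B4 = {2, 4, 7}  B5 = {0, 4, 7}  B6 = {3, 6, 8}  B7 = {1, 3, 8}  B8 = {2, 4, 5}
Tree: B1–B2, B2–B3, B1–B4, B4–B5, B3–B6, B3–B7, B4–B8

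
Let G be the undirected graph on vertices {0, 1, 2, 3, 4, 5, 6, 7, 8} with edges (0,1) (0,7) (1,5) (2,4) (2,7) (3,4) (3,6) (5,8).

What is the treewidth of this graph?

1

A width-1 tree decomposition is:
Bags: B1 = {5, 8}  B2 = {1, 5}  B3 = {0, 1}  B4 = {0, 7}  B5 = {2, 7}  B6 = {2, 4}  B7 = {3, 4}  B8 = {3, 6}
Tree: B1–B2, B2–B3, B3–B4, B4–B5, B5–B6, B6–B7, B7–B8
Each bag holds 2 vertices, so the decomposition has width 1, which upper-bounds the treewidth. Any graph with an edge has treewidth ≥ 1, and G has the edge 8–5. The upper and lower bounds meet at 1, so that is the treewidth.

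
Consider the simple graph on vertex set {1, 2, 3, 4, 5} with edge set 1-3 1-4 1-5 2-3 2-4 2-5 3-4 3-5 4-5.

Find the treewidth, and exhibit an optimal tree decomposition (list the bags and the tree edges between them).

Treewidth 3.
One such decomposition:
Bags: B1 = {1, 3, 4, 5}  B2 = {2, 3, 4, 5}
Tree: B1–B2

The largest bag has 4 vertices, giving width 3; this decomposition certifies tw(G) ≤ 3. For the lower bound, the 4 vertices {1, 3, 4, 5} are pairwise adjacent, and any tree decomposition puts a clique entirely inside one bag — forcing width ≥ 3. Therefore the treewidth is 3.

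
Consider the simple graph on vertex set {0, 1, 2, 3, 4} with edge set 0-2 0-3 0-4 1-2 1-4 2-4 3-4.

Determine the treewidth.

A width-2 tree decomposition is:
Bags: B1 = {0, 2, 4}  B2 = {0, 3, 4}  B3 = {1, 2, 4}
Tree: B1–B2, B1–B3
Each bag holds 3 vertices, so the decomposition has width 2, which upper-bounds the treewidth. On the other hand G contains the 3-clique {0, 2, 4}. A clique must lie in a single bag of any decomposition, so no decomposition can have width below 2. Hence tw(G) = 2 exactly.

2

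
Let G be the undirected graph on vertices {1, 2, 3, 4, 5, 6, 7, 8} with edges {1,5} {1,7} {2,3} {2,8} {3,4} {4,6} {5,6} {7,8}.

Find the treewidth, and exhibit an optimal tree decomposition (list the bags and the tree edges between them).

Treewidth 2.
One optimal decomposition is:
Bags: B1 = {2, 3, 4}  B2 = {2, 4, 6}  B3 = {2, 5, 6}  B4 = {1, 2, 5}  B5 = {1, 2, 7}  B6 = {2, 7, 8}
Tree: B1–B2, B2–B3, B3–B4, B4–B5, B5–B6

The largest bag has 3 vertices, giving width 2; this decomposition certifies tw(G) ≤ 2. Since 2–3–4–6–5–1–7–8–2 is a cycle in G, G is not acyclic. Forests are exactly the graphs of treewidth ≤ 1, so tw(G) ≥ 2. Therefore the treewidth is 2.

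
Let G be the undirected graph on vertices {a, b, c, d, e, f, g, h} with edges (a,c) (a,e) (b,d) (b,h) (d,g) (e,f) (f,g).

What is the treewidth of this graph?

1

A width-1 tree decomposition is:
Bags: B1 = {a, c}  B2 = {a, e}  B3 = {e, f}  B4 = {f, g}  B5 = {d, g}  B6 = {b, d}  B7 = {b, h}
Tree: B1–B2, B2–B3, B3–B4, B4–B5, B5–B6, B6–B7
Every bag has size at most 2, so the width is 2 − 1 = 1 and tw(G) ≤ 1. Any graph with an edge has treewidth ≥ 1, and G has the edge c–a. Therefore the treewidth is 1.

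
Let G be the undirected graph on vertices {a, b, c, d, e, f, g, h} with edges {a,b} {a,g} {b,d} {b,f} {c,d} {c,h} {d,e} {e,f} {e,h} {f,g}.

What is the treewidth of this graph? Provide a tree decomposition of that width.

Each bag holds 3 vertices, so the decomposition has width 2, which upper-bounds the treewidth. For the lower bound, G contains the cycle h–c–d–e–h, so G is not a forest; only forests have treewidth ≤ 1, hence tw(G) ≥ 2. The upper and lower bounds meet at 2, so that is the treewidth.

Treewidth 2.
One optimal decomposition is:
Bags: B1 = {c, e, h}  B2 = {c, d, e}  B3 = {d, e, f}  B4 = {b, d, f}  B5 = {b, f, g}  B6 = {a, b, g}
Tree: B1–B2, B2–B3, B3–B4, B4–B5, B5–B6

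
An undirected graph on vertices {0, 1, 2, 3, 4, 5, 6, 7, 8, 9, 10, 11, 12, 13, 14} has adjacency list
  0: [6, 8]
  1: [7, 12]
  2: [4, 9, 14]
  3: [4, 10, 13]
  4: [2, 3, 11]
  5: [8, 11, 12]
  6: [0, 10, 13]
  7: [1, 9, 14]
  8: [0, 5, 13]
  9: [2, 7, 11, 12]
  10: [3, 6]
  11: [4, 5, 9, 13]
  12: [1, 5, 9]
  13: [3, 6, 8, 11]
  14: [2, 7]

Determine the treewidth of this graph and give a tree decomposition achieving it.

Treewidth 3.
One such decomposition:
Bags: B1 = {0, 6, 8, 10}  B2 = {6, 8, 10, 13}  B3 = {3, 8, 10, 13}  B4 = {3, 5, 8, 13}  B5 = {3, 5, 11, 13}  B6 = {3, 4, 5, 11}  B7 = {4, 5, 11, 12}  B8 = {4, 9, 11, 12}  B9 = {2, 4, 9, 12}  B10 = {1, 2, 9, 12}  B11 = {1, 2, 7, 9}  B12 = {1, 2, 7, 14}
Tree: B1–B2, B2–B3, B3–B4, B4–B5, B5–B6, B6–B7, B7–B8, B8–B9, B9–B10, B10–B11, B11–B12

Every bag has size at most 4, so the width is 4 − 1 = 3 and tw(G) ≤ 3. For the lower bound: the 4 vertex sets {0,6,10}, {8}, {13}, {3,4,5,11} are disjoint, each induces a connected subgraph, and every pair is joined by at least one edge of G. Contracting each set to a single vertex therefore yields K_{4} as a minor, and since treewidth is minor-monotone, tw(G) ≥ tw(K_{4}) = 3. The upper and lower bounds meet at 3, so that is the treewidth.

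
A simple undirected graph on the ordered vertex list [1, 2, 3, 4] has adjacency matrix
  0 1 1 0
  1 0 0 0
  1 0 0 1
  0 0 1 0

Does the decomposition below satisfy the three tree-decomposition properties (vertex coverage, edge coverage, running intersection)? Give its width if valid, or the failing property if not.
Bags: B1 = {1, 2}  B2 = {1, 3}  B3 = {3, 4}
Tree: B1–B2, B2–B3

Yes; width 1.

Every vertex of G appears in some bag (union = {1, 2, 3, 4}); every edge is covered by a bag; and for each vertex v the set of bags containing v is connected in the bag tree. The decomposition is therefore valid. The largest bag has 2 vertices, so the width is 1.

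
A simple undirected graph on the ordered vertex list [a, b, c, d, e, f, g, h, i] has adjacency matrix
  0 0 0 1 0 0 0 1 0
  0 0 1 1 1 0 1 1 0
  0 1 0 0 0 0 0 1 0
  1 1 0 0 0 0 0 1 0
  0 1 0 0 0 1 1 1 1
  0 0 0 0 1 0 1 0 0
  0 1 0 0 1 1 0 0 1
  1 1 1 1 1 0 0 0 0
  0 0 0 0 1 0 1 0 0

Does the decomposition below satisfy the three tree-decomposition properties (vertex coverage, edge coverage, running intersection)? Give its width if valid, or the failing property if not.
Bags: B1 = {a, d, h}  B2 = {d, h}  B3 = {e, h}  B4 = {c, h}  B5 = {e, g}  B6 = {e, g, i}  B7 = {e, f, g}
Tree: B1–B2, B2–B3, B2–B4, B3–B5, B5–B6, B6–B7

A tree decomposition must satisfy three properties: every vertex lies in some bag; for every edge, both endpoints lie together in some bag; and for every vertex, the bags containing it form a connected subtree. Here vertex b appears in no bag, so the decomposition is invalid.

No — vertex b appears in no bag.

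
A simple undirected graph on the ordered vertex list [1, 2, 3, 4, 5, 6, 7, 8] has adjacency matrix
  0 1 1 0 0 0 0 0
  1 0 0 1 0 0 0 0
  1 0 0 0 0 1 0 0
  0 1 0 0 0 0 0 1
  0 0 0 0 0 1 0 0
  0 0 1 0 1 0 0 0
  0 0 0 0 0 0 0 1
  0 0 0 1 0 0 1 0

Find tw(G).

A width-1 tree decomposition is:
Bags: B1 = {5, 6}  B2 = {3, 6}  B3 = {1, 3}  B4 = {1, 2}  B5 = {2, 4}  B6 = {4, 8}  B7 = {7, 8}
Tree: B1–B2, B2–B3, B3–B4, B4–B5, B5–B6, B6–B7
Every bag has size at most 2, so the width is 2 − 1 = 1 and tw(G) ≤ 1. Any graph with an edge has treewidth ≥ 1, and G has the edge 5–6. Combining the bounds, tw(G) = 1.

1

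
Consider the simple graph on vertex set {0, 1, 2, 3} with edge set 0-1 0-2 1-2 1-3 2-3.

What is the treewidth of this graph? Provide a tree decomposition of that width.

Treewidth 2.
One such decomposition:
Bags: B1 = {1, 2, 3}  B2 = {0, 1, 2}
Tree: B1–B2

Every bag has size at most 3, so the width is 3 − 1 = 2 and tw(G) ≤ 2. On the other hand G contains the 3-clique {0, 1, 2}. A clique must lie in a single bag of any decomposition, so no decomposition can have width below 2. Combining the bounds, tw(G) = 2.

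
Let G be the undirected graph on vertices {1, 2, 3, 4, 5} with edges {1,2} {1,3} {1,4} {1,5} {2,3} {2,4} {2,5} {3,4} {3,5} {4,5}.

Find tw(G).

4

A width-4 tree decomposition is:
Bags: B1 = {1, 2, 3, 4, 5}
Tree: (single bag)
A single bag containing all 5 vertices is trivially a valid decomposition of width 4. Conversely, {1, 2, 3, 4, 5} is a clique of size 5, and the vertices of any clique must share a bag in every tree decomposition; so some bag has ≥ 5 vertices and tw(G) ≥ 4. Therefore the treewidth is 4.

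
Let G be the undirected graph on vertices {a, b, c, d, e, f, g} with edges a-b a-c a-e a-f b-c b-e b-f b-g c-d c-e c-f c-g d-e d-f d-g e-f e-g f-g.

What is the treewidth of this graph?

A width-4 tree decomposition is:
Bags: B1 = {a, b, c, e, f}  B2 = {b, c, e, f, g}  B3 = {c, d, e, f, g}
Tree: B1–B2, B2–B3
Every bag has size at most 5, so the width is 5 − 1 = 4 and tw(G) ≤ 4. On the other hand G contains the 5-clique {c, d, e, f, g}. A clique must lie in a single bag of any decomposition, so no decomposition can have width below 4. Hence tw(G) = 4 exactly.

4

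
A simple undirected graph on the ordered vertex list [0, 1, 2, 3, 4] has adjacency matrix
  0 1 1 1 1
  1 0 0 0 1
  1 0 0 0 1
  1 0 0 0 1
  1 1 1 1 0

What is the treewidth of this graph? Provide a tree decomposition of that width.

Each bag holds 3 vertices, so the decomposition has width 2, which upper-bounds the treewidth. Conversely, {0, 1, 4} is a clique of size 3, and the vertices of any clique must share a bag in every tree decomposition; so some bag has ≥ 3 vertices and tw(G) ≥ 2. Hence tw(G) = 2 exactly.

Treewidth 2.
One such decomposition:
Bags: B1 = {0, 2, 4}  B2 = {0, 3, 4}  B3 = {0, 1, 4}
Tree: B1–B2, B2–B3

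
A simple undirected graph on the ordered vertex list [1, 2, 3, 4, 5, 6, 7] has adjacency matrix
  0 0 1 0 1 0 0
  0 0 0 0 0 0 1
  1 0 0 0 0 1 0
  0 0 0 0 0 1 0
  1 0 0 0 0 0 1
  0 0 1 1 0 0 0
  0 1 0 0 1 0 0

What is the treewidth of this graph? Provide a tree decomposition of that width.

Treewidth 1.
One optimal decomposition is:
Bags: B1 = {4, 6}  B2 = {3, 6}  B3 = {1, 3}  B4 = {1, 5}  B5 = {5, 7}  B6 = {2, 7}
Tree: B1–B2, B2–B3, B3–B4, B4–B5, B5–B6

Each bag holds 2 vertices, so the decomposition has width 1, which upper-bounds the treewidth. Any graph with an edge has treewidth ≥ 1, and G has the edge 4–6. Combining the bounds, tw(G) = 1.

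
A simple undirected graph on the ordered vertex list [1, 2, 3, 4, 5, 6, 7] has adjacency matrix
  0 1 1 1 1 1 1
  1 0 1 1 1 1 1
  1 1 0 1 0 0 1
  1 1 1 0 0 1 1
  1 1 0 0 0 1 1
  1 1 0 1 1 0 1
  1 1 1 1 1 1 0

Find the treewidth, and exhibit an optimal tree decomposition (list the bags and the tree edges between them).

Treewidth 4.
One such decomposition:
Bags: B1 = {1, 2, 5, 6, 7}  B2 = {1, 2, 4, 6, 7}  B3 = {1, 2, 3, 4, 7}
Tree: B1–B2, B2–B3

Each bag holds 5 vertices, so the decomposition has width 4, which upper-bounds the treewidth. For the lower bound, the 5 vertices {1, 2, 3, 4, 7} are pairwise adjacent, and any tree decomposition puts a clique entirely inside one bag — forcing width ≥ 4. Hence tw(G) = 4 exactly.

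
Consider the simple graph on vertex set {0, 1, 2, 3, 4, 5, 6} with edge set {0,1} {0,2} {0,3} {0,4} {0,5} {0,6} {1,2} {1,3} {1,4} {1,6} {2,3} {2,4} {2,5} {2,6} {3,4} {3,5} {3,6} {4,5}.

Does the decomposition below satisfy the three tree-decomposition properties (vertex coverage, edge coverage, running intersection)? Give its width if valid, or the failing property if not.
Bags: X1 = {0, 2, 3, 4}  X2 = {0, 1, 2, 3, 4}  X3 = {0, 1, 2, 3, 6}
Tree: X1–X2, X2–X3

A tree decomposition must satisfy three properties: every vertex lies in some bag; for every edge, both endpoints lie together in some bag; and for every vertex, the bags containing it form a connected subtree. Here vertex 5 appears in no bag, so the decomposition is invalid.

No — vertex 5 appears in no bag.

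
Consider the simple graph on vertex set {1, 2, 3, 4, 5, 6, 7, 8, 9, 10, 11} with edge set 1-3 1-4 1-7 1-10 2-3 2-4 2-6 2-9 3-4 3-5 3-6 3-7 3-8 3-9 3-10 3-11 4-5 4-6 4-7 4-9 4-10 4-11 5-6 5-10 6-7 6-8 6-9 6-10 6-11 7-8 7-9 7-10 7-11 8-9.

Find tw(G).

A width-4 tree decomposition is:
Bags: B1 = {3, 4, 6, 7, 9}  B2 = {3, 4, 6, 7, 10}  B3 = {3, 4, 6, 7, 11}  B4 = {3, 6, 7, 8, 9}  B5 = {2, 3, 4, 6, 9}  B6 = {3, 4, 5, 6, 10}  B7 = {1, 3, 4, 7, 10}
Tree: B1–B2, B2–B3, B1–B4, B1–B5, B2–B6, B2–B7
The largest bag has 5 vertices, giving width 4; this decomposition certifies tw(G) ≤ 4. On the other hand G contains the 5-clique {3, 6, 7, 8, 9}. A clique must lie in a single bag of any decomposition, so no decomposition can have width below 4. Combining the bounds, tw(G) = 4.

4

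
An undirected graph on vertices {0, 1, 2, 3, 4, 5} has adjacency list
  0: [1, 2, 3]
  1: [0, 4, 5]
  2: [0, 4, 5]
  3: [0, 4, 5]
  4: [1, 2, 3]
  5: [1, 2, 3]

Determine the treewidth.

A width-3 tree decomposition is:
Bags: B1 = {1, 2, 3, 5}  B2 = {1, 2, 3, 4}  B3 = {0, 1, 2, 3}
Tree: B1–B2, B2–B3
Every bag has size at most 4, so the width is 4 − 1 = 3 and tw(G) ≤ 3. For the lower bound: the 4 vertex sets {3,5}, {2,4}, {1}, {0} are disjoint, each induces a connected subgraph, and every pair is joined by at least one edge of G. Contracting each set to a single vertex therefore yields K_{4} as a minor, and since treewidth is minor-monotone, tw(G) ≥ tw(K_{4}) = 3. Combining the bounds, tw(G) = 3.

3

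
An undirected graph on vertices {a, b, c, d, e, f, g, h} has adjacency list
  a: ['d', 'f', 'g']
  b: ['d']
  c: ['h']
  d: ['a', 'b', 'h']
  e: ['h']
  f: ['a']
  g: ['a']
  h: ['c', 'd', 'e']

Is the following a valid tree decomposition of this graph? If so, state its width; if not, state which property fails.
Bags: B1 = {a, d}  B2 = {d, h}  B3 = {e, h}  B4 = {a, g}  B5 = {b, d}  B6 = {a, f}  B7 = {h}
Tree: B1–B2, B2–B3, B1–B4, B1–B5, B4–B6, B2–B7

A tree decomposition must satisfy three properties: every vertex lies in some bag; for every edge, both endpoints lie together in some bag; and for every vertex, the bags containing it form a connected subtree. Here vertex c appears in no bag, so the decomposition is invalid.

No — vertex c appears in no bag.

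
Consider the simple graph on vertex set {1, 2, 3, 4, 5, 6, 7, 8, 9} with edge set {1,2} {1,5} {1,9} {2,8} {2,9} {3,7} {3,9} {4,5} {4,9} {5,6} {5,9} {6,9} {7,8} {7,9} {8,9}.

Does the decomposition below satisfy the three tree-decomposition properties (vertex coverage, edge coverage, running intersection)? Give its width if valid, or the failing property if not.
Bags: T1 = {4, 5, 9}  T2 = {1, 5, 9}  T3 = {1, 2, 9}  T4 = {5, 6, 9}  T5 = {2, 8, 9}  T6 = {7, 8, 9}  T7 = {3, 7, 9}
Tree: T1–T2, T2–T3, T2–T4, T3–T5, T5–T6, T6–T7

Vertex coverage: the bags together contain {1, 2, 3, 4, 5, 6, 7, 8, 9}, the full vertex set. Edge coverage: each edge of G has both endpoints in at least one bag. Running intersection: for every vertex, the bags containing it form a connected subtree. All three properties hold, so this is a valid tree decomposition of width max|bag| − 1 = 2, and hence tw(G) ≤ 2.

Yes; width 2.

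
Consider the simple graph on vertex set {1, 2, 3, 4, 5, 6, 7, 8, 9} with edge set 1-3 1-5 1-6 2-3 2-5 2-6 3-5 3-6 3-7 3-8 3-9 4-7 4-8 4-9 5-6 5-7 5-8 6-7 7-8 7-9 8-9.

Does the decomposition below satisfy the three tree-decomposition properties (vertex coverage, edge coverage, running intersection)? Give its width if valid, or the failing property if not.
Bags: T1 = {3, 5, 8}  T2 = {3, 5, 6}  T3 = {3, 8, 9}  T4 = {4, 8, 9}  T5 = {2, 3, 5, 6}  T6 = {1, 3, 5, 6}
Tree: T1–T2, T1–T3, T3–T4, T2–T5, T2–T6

No — vertex 7 appears in no bag.

A tree decomposition must satisfy three properties: every vertex lies in some bag; for every edge, both endpoints lie together in some bag; and for every vertex, the bags containing it form a connected subtree. Here vertex 7 appears in no bag, so the decomposition is invalid.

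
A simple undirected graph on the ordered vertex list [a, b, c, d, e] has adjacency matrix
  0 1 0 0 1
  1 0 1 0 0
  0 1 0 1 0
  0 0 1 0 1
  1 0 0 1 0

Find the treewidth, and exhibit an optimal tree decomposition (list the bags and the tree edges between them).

Every bag has size at most 3, so the width is 3 − 1 = 2 and tw(G) ≤ 2. For the lower bound, G contains the cycle d–c–b–a–e–d, so G is not a forest; only forests have treewidth ≤ 1, hence tw(G) ≥ 2. Combining the bounds, tw(G) = 2.

Treewidth 2.
Bags: B1 = {b, c, d}  B2 = {a, b, d}  B3 = {a, d, e}
Tree: B1–B2, B2–B3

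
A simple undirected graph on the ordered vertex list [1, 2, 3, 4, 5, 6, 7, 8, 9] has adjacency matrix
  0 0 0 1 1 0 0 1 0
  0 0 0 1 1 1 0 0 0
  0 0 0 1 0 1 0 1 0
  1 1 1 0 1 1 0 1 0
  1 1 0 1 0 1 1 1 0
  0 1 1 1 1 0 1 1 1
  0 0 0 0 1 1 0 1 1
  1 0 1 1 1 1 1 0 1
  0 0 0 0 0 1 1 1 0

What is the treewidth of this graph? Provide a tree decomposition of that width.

Every bag has size at most 4, so the width is 4 − 1 = 3 and tw(G) ≤ 3. Conversely, {1, 4, 5, 8} is a clique of size 4, and the vertices of any clique must share a bag in every tree decomposition; so some bag has ≥ 4 vertices and tw(G) ≥ 3. Hence tw(G) = 3 exactly.

Treewidth 3.
One such decomposition:
Bags: B1 = {4, 5, 6, 8}  B2 = {5, 6, 7, 8}  B3 = {3, 4, 6, 8}  B4 = {6, 7, 8, 9}  B5 = {1, 4, 5, 8}  B6 = {2, 4, 5, 6}
Tree: B1–B2, B1–B3, B2–B4, B1–B5, B1–B6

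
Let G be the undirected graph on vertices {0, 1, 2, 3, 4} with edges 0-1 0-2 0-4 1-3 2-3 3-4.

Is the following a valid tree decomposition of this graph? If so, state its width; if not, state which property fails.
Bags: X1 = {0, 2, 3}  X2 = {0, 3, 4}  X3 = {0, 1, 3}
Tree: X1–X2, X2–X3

Every vertex of G appears in some bag (union = {0, 1, 2, 3, 4}); every edge is covered by a bag; and for each vertex v the set of bags containing v is connected in the bag tree. The decomposition is therefore valid. The largest bag has 3 vertices, so the width is 2.

Yes; width 2.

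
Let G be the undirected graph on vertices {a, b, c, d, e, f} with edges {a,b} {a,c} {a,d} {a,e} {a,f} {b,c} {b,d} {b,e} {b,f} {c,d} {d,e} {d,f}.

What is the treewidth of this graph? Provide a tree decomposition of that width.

Each bag holds 4 vertices, so the decomposition has width 3, which upper-bounds the treewidth. For the lower bound, the 4 vertices {a, b, d, e} are pairwise adjacent, and any tree decomposition puts a clique entirely inside one bag — forcing width ≥ 3. Hence tw(G) = 3 exactly.

Treewidth 3.
One optimal decomposition is:
Bags: B1 = {a, b, d, e}  B2 = {a, b, d, f}  B3 = {a, b, c, d}
Tree: B1–B2, B1–B3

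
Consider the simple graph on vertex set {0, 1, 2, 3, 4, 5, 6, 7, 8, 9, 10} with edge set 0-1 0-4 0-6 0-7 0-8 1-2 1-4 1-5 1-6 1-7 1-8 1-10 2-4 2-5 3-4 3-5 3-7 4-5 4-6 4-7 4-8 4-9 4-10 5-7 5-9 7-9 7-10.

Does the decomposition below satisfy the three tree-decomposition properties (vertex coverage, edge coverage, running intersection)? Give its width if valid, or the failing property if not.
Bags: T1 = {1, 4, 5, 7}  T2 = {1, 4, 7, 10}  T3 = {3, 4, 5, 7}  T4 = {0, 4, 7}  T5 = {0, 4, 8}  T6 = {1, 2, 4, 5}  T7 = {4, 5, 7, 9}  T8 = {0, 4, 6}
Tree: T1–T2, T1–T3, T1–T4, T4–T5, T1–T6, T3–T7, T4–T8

A tree decomposition must satisfy three properties: every vertex lies in some bag; for every edge, both endpoints lie together in some bag; and for every vertex, the bags containing it form a connected subtree. Here edge (1,0) lies in no bag, so the decomposition is invalid.

No — edge (1,0) lies in no bag.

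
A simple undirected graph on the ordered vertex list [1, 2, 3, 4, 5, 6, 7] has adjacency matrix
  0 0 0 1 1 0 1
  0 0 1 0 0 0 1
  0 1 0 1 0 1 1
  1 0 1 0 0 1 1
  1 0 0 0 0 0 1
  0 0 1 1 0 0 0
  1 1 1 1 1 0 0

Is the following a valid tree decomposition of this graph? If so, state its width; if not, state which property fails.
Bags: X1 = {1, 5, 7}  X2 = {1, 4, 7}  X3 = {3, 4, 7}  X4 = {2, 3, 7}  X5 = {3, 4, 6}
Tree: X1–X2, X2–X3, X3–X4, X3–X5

Yes; width 2.

Every vertex of G appears in some bag (union = {1, 2, 3, 4, 5, 6, 7}); every edge is covered by a bag; and for each vertex v the set of bags containing v is connected in the bag tree. The decomposition is therefore valid. The largest bag has 3 vertices, so the width is 2.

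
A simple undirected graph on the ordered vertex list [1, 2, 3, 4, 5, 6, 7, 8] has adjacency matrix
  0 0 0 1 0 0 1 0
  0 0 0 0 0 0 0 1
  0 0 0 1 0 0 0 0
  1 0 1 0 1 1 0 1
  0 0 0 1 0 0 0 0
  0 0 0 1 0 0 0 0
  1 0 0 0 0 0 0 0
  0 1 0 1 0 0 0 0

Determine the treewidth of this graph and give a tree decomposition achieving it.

Every bag has size at most 2, so the width is 2 − 1 = 1 and tw(G) ≤ 1. Any graph with an edge has treewidth ≥ 1, and G has the edge 8–4. Hence tw(G) = 1 exactly.

Treewidth 1.
One optimal decomposition is:
Bags: B1 = {4, 8}  B2 = {4, 5}  B3 = {1, 4}  B4 = {1, 7}  B5 = {4, 6}  B6 = {3, 4}  B7 = {2, 8}
Tree: B1–B2, B1–B3, B3–B4, B1–B5, B3–B6, B1–B7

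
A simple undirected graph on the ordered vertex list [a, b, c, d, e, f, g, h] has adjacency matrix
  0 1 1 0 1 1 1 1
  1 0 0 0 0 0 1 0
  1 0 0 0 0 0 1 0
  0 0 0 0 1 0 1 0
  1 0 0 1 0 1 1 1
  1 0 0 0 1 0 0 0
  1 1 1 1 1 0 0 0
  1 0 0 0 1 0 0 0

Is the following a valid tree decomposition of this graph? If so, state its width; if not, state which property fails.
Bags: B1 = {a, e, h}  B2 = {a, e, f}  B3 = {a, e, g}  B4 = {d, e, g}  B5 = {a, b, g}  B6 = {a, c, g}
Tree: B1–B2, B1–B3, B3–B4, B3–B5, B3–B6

Every vertex of G appears in some bag (union = {a, b, c, d, e, f, g, h}); every edge is covered by a bag; and for each vertex v the set of bags containing v is connected in the bag tree. The decomposition is therefore valid. The largest bag has 3 vertices, so the width is 2.

Yes; width 2.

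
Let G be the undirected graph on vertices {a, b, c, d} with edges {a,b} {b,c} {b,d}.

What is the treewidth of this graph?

1

A width-1 tree decomposition is:
Bags: B1 = {b, d}  B2 = {b, c}  B3 = {a, b}
Tree: B1–B2, B1–B3
The largest bag has 2 vertices, giving width 1; this decomposition certifies tw(G) ≤ 1. Any graph with an edge has treewidth ≥ 1, and G has the edge d–b. Hence tw(G) = 1 exactly.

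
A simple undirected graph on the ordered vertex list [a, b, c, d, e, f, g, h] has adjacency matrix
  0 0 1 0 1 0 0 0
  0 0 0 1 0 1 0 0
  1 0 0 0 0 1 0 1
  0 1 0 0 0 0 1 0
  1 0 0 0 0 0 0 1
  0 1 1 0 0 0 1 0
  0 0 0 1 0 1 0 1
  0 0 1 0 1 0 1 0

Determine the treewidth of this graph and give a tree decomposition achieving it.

Treewidth 2.
Bags: B1 = {b, d, g}  B2 = {b, f, g}  B3 = {f, g, h}  B4 = {c, f, h}  B5 = {c, e, h}  B6 = {a, c, e}
Tree: B1–B2, B2–B3, B3–B4, B4–B5, B5–B6

Every bag has size at most 3, so the width is 3 − 1 = 2 and tw(G) ≤ 2. For the lower bound, G contains the cycle d–b–f–g–d, so G is not a forest; only forests have treewidth ≤ 1, hence tw(G) ≥ 2. Therefore the treewidth is 2.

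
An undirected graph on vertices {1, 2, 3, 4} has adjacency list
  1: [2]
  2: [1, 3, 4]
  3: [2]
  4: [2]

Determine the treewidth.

A width-1 tree decomposition is:
Bags: B1 = {2, 4}  B2 = {2, 3}  B3 = {1, 2}
Tree: B1–B2, B1–B3
The largest bag has 2 vertices, giving width 1; this decomposition certifies tw(G) ≤ 1. G has an edge, so its treewidth is at least 1. The upper and lower bounds meet at 1, so that is the treewidth.

1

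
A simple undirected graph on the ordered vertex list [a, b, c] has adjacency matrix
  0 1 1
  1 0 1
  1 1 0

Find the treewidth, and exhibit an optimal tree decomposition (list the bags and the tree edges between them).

Treewidth 2.
Bags: B1 = {a, b, c}
Tree: (single bag)

With just one bag of size 3, the width is 3 − 1 = 2, so tw(G) ≤ 2. On the other hand G contains the 3-clique {a, b, c}. A clique must lie in a single bag of any decomposition, so no decomposition can have width below 2. Therefore the treewidth is 2.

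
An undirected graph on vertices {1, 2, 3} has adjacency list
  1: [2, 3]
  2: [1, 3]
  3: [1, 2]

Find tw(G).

2

A width-2 tree decomposition is:
Bags: B1 = {1, 2, 3}
Tree: (single bag)
With just one bag of size 3, the width is 3 − 1 = 2, so tw(G) ≤ 2. For the lower bound, the 3 vertices {1, 2, 3} are pairwise adjacent, and any tree decomposition puts a clique entirely inside one bag — forcing width ≥ 2. Therefore the treewidth is 2.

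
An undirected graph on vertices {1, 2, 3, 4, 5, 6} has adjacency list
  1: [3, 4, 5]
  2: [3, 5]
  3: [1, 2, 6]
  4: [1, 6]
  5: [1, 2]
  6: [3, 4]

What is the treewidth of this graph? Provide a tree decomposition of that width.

Each bag holds 3 vertices, so the decomposition has width 2, which upper-bounds the treewidth. The edges 5–2–3–1–5 form a cycle, so G is not a tree and its treewidth is at least 2. The upper and lower bounds meet at 2, so that is the treewidth.

Treewidth 2.
Bags: B1 = {1, 2, 5}  B2 = {1, 2, 3}  B3 = {1, 3, 4}  B4 = {3, 4, 6}
Tree: B1–B2, B2–B3, B3–B4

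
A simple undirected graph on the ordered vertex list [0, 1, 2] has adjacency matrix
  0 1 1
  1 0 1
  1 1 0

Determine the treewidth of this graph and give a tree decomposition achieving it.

A single bag containing all 3 vertices is trivially a valid decomposition of width 2. For the lower bound, the 3 vertices {0, 1, 2} are pairwise adjacent, and any tree decomposition puts a clique entirely inside one bag — forcing width ≥ 2. Combining the bounds, tw(G) = 2.

Treewidth 2.
Bags: B1 = {0, 1, 2}
Tree: (single bag)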